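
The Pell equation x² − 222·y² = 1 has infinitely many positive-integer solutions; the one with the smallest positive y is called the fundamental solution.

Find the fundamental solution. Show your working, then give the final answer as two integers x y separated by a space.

149 10

√222 → a₀=14, period (1,8,1,28); ℓ=4 even so k=3
i=0: a=14 ⇒ p=14, q=1
i=1: a=1 ⇒ p=15, q=1
i=2: a=8 ⇒ p=134, q=9
i=3: a=1 ⇒ p=149, q=10
fundamental: x₁=149, y₁=10  (since 22201 − 222·100 = 1)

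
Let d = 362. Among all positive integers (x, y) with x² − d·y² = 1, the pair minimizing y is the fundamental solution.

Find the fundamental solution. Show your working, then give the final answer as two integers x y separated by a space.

√362 → a₀=19, period (38); ℓ=1 odd so k=1
k=0  a_k=19  p_k/q_k = 19/1
k=1  a_k=38  p_k/q_k = 723/38
→ (723, 38).  Check: 723²=522729, 362·38²=522728, difference 1.

723 38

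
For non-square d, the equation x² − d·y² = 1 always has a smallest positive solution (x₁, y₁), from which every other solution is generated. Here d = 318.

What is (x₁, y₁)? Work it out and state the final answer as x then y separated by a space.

107 6

√318 = [17; 1,4,1,34, …], period ℓ=4 (even) → k=3
a_0=17:  p_0=17·1+0=17,  q_0=17·0+1=1
…
a_2=4:  p_2=4·18+17=89,  q_2=4·1+1=5
a_3=1:  p_3=1·89+18=107,  q_3=1·5+1=6
(x₁, y₁) = (107, 6);  107² − 318·6² = 1 ✓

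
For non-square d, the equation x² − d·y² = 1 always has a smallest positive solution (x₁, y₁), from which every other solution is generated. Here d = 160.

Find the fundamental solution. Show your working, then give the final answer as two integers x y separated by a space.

721 57

√160 = [12; 1,1,1,5,1,1,1,24, …], period ℓ=8 (even) → k=7
k=0  a_k=12  p_k/q_k = 12/1
k=1  a_k=1  p_k/q_k = 13/1
…
k=3  a_k=1  p_k/q_k = 38/3
…
k=5  a_k=1  p_k/q_k = 253/20
k=6  a_k=1  p_k/q_k = 468/37
k=7  a_k=1  p_k/q_k = 721/57
fundamental: x₁=721, y₁=57  (since 519841 − 160·3249 = 1)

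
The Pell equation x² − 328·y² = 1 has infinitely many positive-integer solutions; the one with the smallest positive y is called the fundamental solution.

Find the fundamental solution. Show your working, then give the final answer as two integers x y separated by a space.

[18; 9,36] for √328; ℓ=2 ⇒ convergent index 1
k=0  a_k=18  p_k/q_k = 18/1
k=1  a_k=9  p_k/q_k = 163/9
fundamental: x₁=163, y₁=9  (since 26569 − 328·81 = 1)

163 9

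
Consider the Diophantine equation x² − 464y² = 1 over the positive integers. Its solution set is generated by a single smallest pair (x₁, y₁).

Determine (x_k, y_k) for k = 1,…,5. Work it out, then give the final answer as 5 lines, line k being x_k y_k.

9801 455
192119201 8918910
3765920568201 174828473365
73819574785756801 3426987725981820
1447011301184484245001 67175813229867162275

√464 = [21; 1,1,5,1,1,1,5,1,1,42, …], period ℓ=10 (even) → k=9
step 0: (21, 1)  from 21·(1,0) + (0,1)
step 1: (22, 1)  from 1·(21,1) + (1,0)
…
step 4: (280, 13)  from 1·(237,11) + (43,2)
step 5: (517, 24)  from 1·(280,13) + (237,11)
step 6: (797, 37)  from 1·(517,24) + (280,13)
…
step 8: (5299, 246)  from 1·(4502,209) + (797,37)
step 9: (9801, 455)  from 1·(5299,246) + (4502,209)
(x₁, y₁) = (9801, 455);  9801² − 464·455² = 1 ✓
(x_2, y_2) = (9801·9801 + 464·455·455, 9801·455 + 455·9801) = (192119201, 8918910)
(x_3, y_3) = (9801·192119201 + 464·455·8918910, 9801·8918910 + 455·192119201) = (3765920568201, 174828473365)
(x_4, y_4) = (9801·3765920568201 + 464·455·174828473365, 9801·174828473365 + 455·3765920568201) = (73819574785756801, 3426987725981820)
(x_5, y_5) = (9801·73819574785756801 + 464·455·3426987725981820, 9801·3426987725981820 + 455·73819574785756801) = (1447011301184484245001, 67175813229867162275)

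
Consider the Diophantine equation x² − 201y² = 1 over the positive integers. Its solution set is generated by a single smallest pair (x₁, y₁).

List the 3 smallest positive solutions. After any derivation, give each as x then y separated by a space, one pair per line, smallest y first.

515095 36332
530645718049 37428863080
546665912276384215 38558840456348868

√201 → a₀=14, period (5,1,1,1,2,…,1,5,28); ℓ=14 even so k=13
i=0: a=14 ⇒ p=14, q=1
i=1: a=5 ⇒ p=71, q=5
i=2: a=1 ⇒ p=85, q=6
i=3: a=1 ⇒ p=156, q=11
i=4: a=1 ⇒ p=241, q=17
i=5: a=2 ⇒ p=638, q=45
i=6: a=1 ⇒ p=879, q=62
…
i=8: a=1 ⇒ p=8549, q=603
i=9: a=2 ⇒ p=24768, q=1747
i=10: a=1 ⇒ p=33317, q=2350
i=11: a=1 ⇒ p=58085, q=4097
i=12: a=1 ⇒ p=91402, q=6447
i=13: a=5 ⇒ p=515095, q=36332
fundamental: x₁=515095, y₁=36332  (since 265322859025 − 201·1320014224 = 1)
k=2:  x_2 = 515095·515095+201·36332·36332 = 530645718049,  y_2 = 515095·36332+36332·515095 = 37428863080
k=3:  x_3 = 515095·530645718049+201·36332·37428863080 = 546665912276384215,  y_3 = 515095·37428863080+36332·530645718049 = 38558840456348868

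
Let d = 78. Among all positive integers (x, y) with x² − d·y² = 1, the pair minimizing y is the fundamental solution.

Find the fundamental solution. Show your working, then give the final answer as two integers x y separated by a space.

√78 = [8; 1,4,1,16, …], period ℓ=4 (even) → k=3
step 0: (8, 1)  from 8·(1,0) + (0,1)
step 1: (9, 1)  from 1·(8,1) + (1,0)
step 2: (44, 5)  from 4·(9,1) + (8,1)
step 3: (53, 6)  from 1·(44,5) + (9,1)
(x₁, y₁) = (53, 6);  53² − 78·6² = 1 ✓

53 6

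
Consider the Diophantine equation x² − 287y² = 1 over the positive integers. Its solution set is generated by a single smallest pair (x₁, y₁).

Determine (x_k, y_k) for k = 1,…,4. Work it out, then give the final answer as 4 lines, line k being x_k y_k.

288 17
165887 9792
95550624 5640175
55036993537 3248731008

d=287: √d = [16; 1,15,1,32] (ℓ=4, even), read p_3/q_3
step 0: (16, 1)  from 16·(1,0) + (0,1)
…
step 2: (271, 16)  from 15·(17,1) + (16,1)
step 3: (288, 17)  from 1·(271,16) + (17,1)
fundamental: x₁=288, y₁=17  (since 82944 − 287·289 = 1)
k=2:  x_2 = 288·288+287·17·17 = 165887,  y_2 = 288·17+17·288 = 9792
k=3:  x_3 = 288·165887+287·17·9792 = 95550624,  y_3 = 288·9792+17·165887 = 5640175
k=4:  x_4 = 288·95550624+287·17·5640175 = 55036993537,  y_4 = 288·5640175+17·95550624 = 3248731008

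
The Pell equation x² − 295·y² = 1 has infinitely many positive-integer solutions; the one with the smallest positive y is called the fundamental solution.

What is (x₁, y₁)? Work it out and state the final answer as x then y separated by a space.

d=295: √d = [17; 5,1,2,3,2,6,2,3,2,1,5,34] (ℓ=12, even), read p_11/q_11
i=0: a=17 ⇒ p=17, q=1
…
i=2: a=1 ⇒ p=103, q=6
i=3: a=2 ⇒ p=292, q=17
…
i=5: a=2 ⇒ p=2250, q=131
…
i=8: a=3 ⇒ p=108103, q=6294
i=9: a=2 ⇒ p=247414, q=14405
i=10: a=1 ⇒ p=355517, q=20699
i=11: a=5 ⇒ p=2024999, q=117900
(x₁, y₁) = (2024999, 117900);  2024999² − 295·117900² = 1 ✓

2024999 117900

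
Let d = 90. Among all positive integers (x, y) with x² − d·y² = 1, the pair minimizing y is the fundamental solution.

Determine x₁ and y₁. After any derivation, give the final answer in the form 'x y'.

√90 = [9; 2,18, …], period ℓ=2 (even) → k=1
i=0: a=9 ⇒ p=9, q=1
i=1: a=2 ⇒ p=19, q=2
→ (19, 2).  Check: 19²=361, 90·2²=360, difference 1.

19 2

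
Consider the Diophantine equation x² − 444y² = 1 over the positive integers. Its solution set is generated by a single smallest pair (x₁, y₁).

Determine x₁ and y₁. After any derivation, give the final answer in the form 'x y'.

d=444: √d = [21; 14,42] (ℓ=2, even), read p_1/q_1
step 0: (21, 1)  from 21·(1,0) + (0,1)
step 1: (295, 14)  from 14·(21,1) + (1,0)
fundamental: x₁=295, y₁=14  (since 87025 − 444·196 = 1)

295 14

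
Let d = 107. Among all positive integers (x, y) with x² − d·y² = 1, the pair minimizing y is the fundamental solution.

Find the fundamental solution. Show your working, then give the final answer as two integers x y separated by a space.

[10; 2,1,9,1,2,20] for √107; ℓ=6 ⇒ convergent index 5
a_0=10:  p_0=10·1+0=10,  q_0=10·0+1=1
a_1=2:  p_1=2·10+1=21,  q_1=2·1+0=2
a_2=1:  p_2=1·21+10=31,  q_2=1·2+1=3
…
a_4=1:  p_4=1·300+31=331,  q_4=1·29+3=32
a_5=2:  p_5=2·331+300=962,  q_5=2·32+29=93
→ (962, 93).  Check: 962²=925444, 107·93²=925443, difference 1.

962 93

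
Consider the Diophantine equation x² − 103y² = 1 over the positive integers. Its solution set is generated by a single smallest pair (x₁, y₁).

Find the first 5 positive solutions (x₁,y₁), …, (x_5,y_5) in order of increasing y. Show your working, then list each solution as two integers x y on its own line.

√103 = [10; 6,1,2,1,1,9,1,1,2,1,6,20, …], period ℓ=12 (even) → k=11
a_0=10:  p_0=10·1+0=10,  q_0=10·0+1=1
a_1=6:  p_1=6·10+1=61,  q_1=6·1+0=6
a_2=1:  p_2=1·61+10=71,  q_2=1·6+1=7
a_3=2:  p_3=2·71+61=203,  q_3=2·7+6=20
a_4=1:  p_4=1·203+71=274,  q_4=1·20+7=27
a_5=1:  p_5=1·274+203=477,  q_5=1·27+20=47
a_6=9:  p_6=9·477+274=4567,  q_6=9·47+27=450
a_7=1:  p_7=1·4567+477=5044,  q_7=1·450+47=497
…
a_9=2:  p_9=2·9611+5044=24266,  q_9=2·947+497=2391
a_10=1:  p_10=1·24266+9611=33877,  q_10=1·2391+947=3338
a_11=6:  p_11=6·33877+24266=227528,  q_11=6·3338+2391=22419
fundamental: x₁=227528, y₁=22419  (since 51768990784 − 103·502611561 = 1)
(227528+22419√103)^2 = 103537981567 + 10201900464√103
(227528+22419√103)^3 = 47115579739725224 + 4642436017523565√103
(227528+22419√103)^4 = 21440227253936863550977 + 2112568364380001494176√103
(227528+22419√103)^5 = 9756504053220377800313664488 + 961336909616663523916230291√103

227528 22419
103537981567 10201900464
47115579739725224 4642436017523565
21440227253936863550977 2112568364380001494176
9756504053220377800313664488 961336909616663523916230291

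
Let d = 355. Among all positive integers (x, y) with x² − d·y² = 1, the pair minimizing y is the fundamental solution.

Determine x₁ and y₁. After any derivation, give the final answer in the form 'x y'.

√355 → a₀=18, period (1,5,3,3,1,6,1,3,3,5,1,36); ℓ=12 even so k=11
i=0: a=18 ⇒ p=18, q=1
…
i=3: a=3 ⇒ p=358, q=19
i=4: a=3 ⇒ p=1187, q=63
…
i=7: a=1 ⇒ p=12002, q=637
…
i=10: a=5 ⇒ p=803418, q=42641
i=11: a=1 ⇒ p=954809, q=50676
→ (954809, 50676).  Check: 954809²=911660226481, 355·50676²=911660226480, difference 1.

954809 50676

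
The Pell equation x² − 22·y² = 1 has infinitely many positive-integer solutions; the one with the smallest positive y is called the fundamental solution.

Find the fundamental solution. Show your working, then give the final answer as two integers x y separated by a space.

197 42

√22 → a₀=4, period (1,2,4,2,1,8); ℓ=6 even so k=5
k=0  a_k=4  p_k/q_k = 4/1
k=1  a_k=1  p_k/q_k = 5/1
k=2  a_k=2  p_k/q_k = 14/3
k=3  a_k=4  p_k/q_k = 61/13
k=4  a_k=2  p_k/q_k = 136/29
k=5  a_k=1  p_k/q_k = 197/42
(x₁, y₁) = (197, 42);  197² − 22·42² = 1 ✓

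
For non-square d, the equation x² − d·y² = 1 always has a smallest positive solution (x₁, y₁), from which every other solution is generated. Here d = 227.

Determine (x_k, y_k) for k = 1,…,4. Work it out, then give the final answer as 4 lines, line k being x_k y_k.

226 15
102151 6780
46172026 3064545
20869653601 1385167560

d=227: √d = [15; 15,30] (ℓ=2, even), read p_1/q_1
a_0=15:  p_0=15·1+0=15,  q_0=15·0+1=1
a_1=15:  p_1=15·15+1=226,  q_1=15·1+0=15
(x₁, y₁) = (226, 15);  226² − 227·15² = 1 ✓
k=2:  x_2 = 226·226+227·15·15 = 102151,  y_2 = 226·15+15·226 = 6780
k=3:  x_3 = 226·102151+227·15·6780 = 46172026,  y_3 = 226·6780+15·102151 = 3064545
k=4:  x_4 = 226·46172026+227·15·3064545 = 20869653601,  y_4 = 226·3064545+15·46172026 = 1385167560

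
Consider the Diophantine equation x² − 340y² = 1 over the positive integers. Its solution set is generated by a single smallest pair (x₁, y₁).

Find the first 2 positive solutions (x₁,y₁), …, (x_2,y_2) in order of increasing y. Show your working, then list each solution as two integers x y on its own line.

285769 15498
163327842721 8857695924

√340 → a₀=18, period (2,3,1,1,1,…,3,2,36); ℓ=14 even so k=13
k=0  a_k=18  p_k/q_k = 18/1
…
k=2  a_k=3  p_k/q_k = 129/7
…
k=4  a_k=1  p_k/q_k = 295/16
k=5  a_k=1  p_k/q_k = 461/25
k=6  a_k=1  p_k/q_k = 756/41
…
k=8  a_k=1  p_k/q_k = 7265/394
…
k=10  a_k=1  p_k/q_k = 21039/1141
k=11  a_k=1  p_k/q_k = 34813/1888
k=12  a_k=3  p_k/q_k = 125478/6805
k=13  a_k=2  p_k/q_k = 285769/15498
(x₁, y₁) = (285769, 15498);  285769² − 340·15498² = 1 ✓
k=2:  x_2 = 285769·285769+340·15498·15498 = 163327842721,  y_2 = 285769·15498+15498·285769 = 8857695924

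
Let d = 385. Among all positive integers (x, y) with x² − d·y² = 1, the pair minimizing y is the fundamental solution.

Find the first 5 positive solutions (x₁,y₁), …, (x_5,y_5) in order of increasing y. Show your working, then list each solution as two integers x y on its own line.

d=385: √d = [19; 1,1,1,1,1,…,1,1,38] (ℓ=16, even), read p_15/q_15
i=0: a=19 ⇒ p=19, q=1
i=1: a=1 ⇒ p=20, q=1
…
i=5: a=1 ⇒ p=157, q=8
…
i=7: a=1 ⇒ p=726, q=37
…
i=10: a=3 ⇒ p=10262, q=523
i=11: a=1 ⇒ p=13009, q=663
…
i=13: a=1 ⇒ p=36280, q=1849
i=14: a=1 ⇒ p=59551, q=3035
i=15: a=1 ⇒ p=95831, q=4884
(x₁, y₁) = (95831, 4884);  95831² − 385·4884² = 1 ✓
(95831+4884√385)^2 = 18367161121 + 936077208√385
(95831+4884√385)^3 = 3520286834677271 + 179410429834812√385
(95831+4884√385)^4 = 674705215289547953281 + 34386161802063660336√385
(95831+4884√385)^5 = 129315350969305052987065751 + 6590520543127714837483620√385

95831 4884
18367161121 936077208
3520286834677271 179410429834812
674705215289547953281 34386161802063660336
129315350969305052987065751 6590520543127714837483620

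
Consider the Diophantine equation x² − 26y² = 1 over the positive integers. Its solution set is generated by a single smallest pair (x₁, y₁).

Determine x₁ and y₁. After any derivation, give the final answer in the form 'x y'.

51 10

d=26: √d = [5; 10] (ℓ=1, odd), read p_1/q_1
i=0: a=5 ⇒ p=5, q=1
i=1: a=10 ⇒ p=51, q=10
fundamental: x₁=51, y₁=10  (since 2601 − 26·100 = 1)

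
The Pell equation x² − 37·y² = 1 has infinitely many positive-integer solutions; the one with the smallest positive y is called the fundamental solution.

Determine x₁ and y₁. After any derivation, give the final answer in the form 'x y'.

√37 → a₀=6, period (12); ℓ=1 odd so k=1
k=0  a_k=6  p_k/q_k = 6/1
k=1  a_k=12  p_k/q_k = 73/12
(x₁, y₁) = (73, 12);  73² − 37·12² = 1 ✓

73 12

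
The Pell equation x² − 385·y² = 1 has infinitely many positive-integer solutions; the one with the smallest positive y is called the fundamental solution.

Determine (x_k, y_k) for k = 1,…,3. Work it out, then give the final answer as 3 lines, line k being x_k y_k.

√385 → a₀=19, period (1,1,1,1,1,…,1,1,38); ℓ=16 even so k=15
i=0: a=19 ⇒ p=19, q=1
i=1: a=1 ⇒ p=20, q=1
i=2: a=1 ⇒ p=39, q=2
i=3: a=1 ⇒ p=59, q=3
i=4: a=1 ⇒ p=98, q=5
i=5: a=1 ⇒ p=157, q=8
i=6: a=3 ⇒ p=569, q=29
i=7: a=1 ⇒ p=726, q=37
…
i=9: a=1 ⇒ p=2747, q=140
i=10: a=3 ⇒ p=10262, q=523
i=11: a=1 ⇒ p=13009, q=663
i=12: a=1 ⇒ p=23271, q=1186
i=13: a=1 ⇒ p=36280, q=1849
i=14: a=1 ⇒ p=59551, q=3035
i=15: a=1 ⇒ p=95831, q=4884
→ (95831, 4884).  Check: 95831²=9183580561, 385·4884²=9183580560, difference 1.
n=2: (95831,4884)∘(95831,4884) = (95831·95831+385·4884·4884, 95831·4884+4884·95831) = (18367161121,936077208)
n=3: (18367161121,936077208)∘(95831,4884) = (95831·18367161121+385·4884·936077208, 95831·936077208+4884·18367161121) = (3520286834677271,179410429834812)

95831 4884
18367161121 936077208
3520286834677271 179410429834812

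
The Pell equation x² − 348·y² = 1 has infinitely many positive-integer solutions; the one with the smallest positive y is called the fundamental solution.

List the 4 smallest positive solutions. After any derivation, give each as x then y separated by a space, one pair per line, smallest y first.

1567 84
4910977 263256
15391000351 825044220
48235390189057 2585688322224

[18; 1,1,1,8,1,1,1,36] for √348; ℓ=8 ⇒ convergent index 7
i=0: a=18 ⇒ p=18, q=1
i=1: a=1 ⇒ p=19, q=1
i=2: a=1 ⇒ p=37, q=2
…
i=4: a=8 ⇒ p=485, q=26
i=5: a=1 ⇒ p=541, q=29
i=6: a=1 ⇒ p=1026, q=55
i=7: a=1 ⇒ p=1567, q=84
→ (1567, 84).  Check: 1567²=2455489, 348·84²=2455488, difference 1.
n=2: (1567,84)∘(1567,84) = (1567·1567+348·84·84, 1567·84+84·1567) = (4910977,263256)
n=3: (4910977,263256)∘(1567,84) = (1567·4910977+348·84·263256, 1567·263256+84·4910977) = (15391000351,825044220)
n=4: (15391000351,825044220)∘(1567,84) = (1567·15391000351+348·84·825044220, 1567·825044220+84·15391000351) = (48235390189057,2585688322224)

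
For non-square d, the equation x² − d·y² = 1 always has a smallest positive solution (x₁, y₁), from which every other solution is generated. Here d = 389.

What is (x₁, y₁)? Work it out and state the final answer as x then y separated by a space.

3287049 166660

d=389: √d = [19; 1,2,1,1,1,1,2,1,38] (ℓ=9, odd), read p_17/q_17
i=0: a=19 ⇒ p=19, q=1
…
i=2: a=2 ⇒ p=59, q=3
…
i=4: a=1 ⇒ p=138, q=7
…
i=7: a=2 ⇒ p=927, q=47
…
i=10: a=1 ⇒ p=50925, q=2582
…
i=13: a=1 ⇒ p=353911, q=17944
…
i=16: a=2 ⇒ p=2376809, q=120509
i=17: a=1 ⇒ p=3287049, q=166660
(x₁, y₁) = (3287049, 166660);  3287049² − 389·166660² = 1 ✓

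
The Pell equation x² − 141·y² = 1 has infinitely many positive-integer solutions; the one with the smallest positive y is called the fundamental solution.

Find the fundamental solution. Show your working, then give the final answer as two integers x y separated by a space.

95 8

[11; 1,6,1,22] for √141; ℓ=4 ⇒ convergent index 3
step 0: (11, 1)  from 11·(1,0) + (0,1)
step 1: (12, 1)  from 1·(11,1) + (1,0)
step 2: (83, 7)  from 6·(12,1) + (11,1)
step 3: (95, 8)  from 1·(83,7) + (12,1)
(x₁, y₁) = (95, 8);  95² − 141·8² = 1 ✓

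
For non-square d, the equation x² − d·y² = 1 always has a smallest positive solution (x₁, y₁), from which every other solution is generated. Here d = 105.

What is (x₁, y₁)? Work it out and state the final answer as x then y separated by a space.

[10; 4,20] for √105; ℓ=2 ⇒ convergent index 1
step 0: (10, 1)  from 10·(1,0) + (0,1)
step 1: (41, 4)  from 4·(10,1) + (1,0)
→ (41, 4).  Check: 41²=1681, 105·4²=1680, difference 1.

41 4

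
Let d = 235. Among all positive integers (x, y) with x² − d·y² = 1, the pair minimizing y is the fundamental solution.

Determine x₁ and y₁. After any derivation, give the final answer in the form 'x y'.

d=235: √d = [15; 3,30] (ℓ=2, even), read p_1/q_1
i=0: a=15 ⇒ p=15, q=1
i=1: a=3 ⇒ p=46, q=3
fundamental: x₁=46, y₁=3  (since 2116 − 235·9 = 1)

46 3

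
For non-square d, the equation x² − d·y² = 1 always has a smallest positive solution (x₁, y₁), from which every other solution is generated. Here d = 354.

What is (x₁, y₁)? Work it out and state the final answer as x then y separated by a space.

258065 13716

√354 = [18; 1,4,2,2,18,2,2,4,1,36, …], period ℓ=10 (even) → k=9
i=0: a=18 ⇒ p=18, q=1
…
i=2: a=4 ⇒ p=94, q=5
…
i=4: a=2 ⇒ p=508, q=27
…
i=8: a=4 ⇒ p=210294, q=11177
i=9: a=1 ⇒ p=258065, q=13716
(x₁, y₁) = (258065, 13716);  258065² − 354·13716² = 1 ✓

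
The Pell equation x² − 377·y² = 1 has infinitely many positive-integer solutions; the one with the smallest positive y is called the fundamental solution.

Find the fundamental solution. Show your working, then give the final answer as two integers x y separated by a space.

[19; 2,2,2,38] for √377; ℓ=4 ⇒ convergent index 3
k=0  a_k=19  p_k/q_k = 19/1
k=1  a_k=2  p_k/q_k = 39/2
k=2  a_k=2  p_k/q_k = 97/5
k=3  a_k=2  p_k/q_k = 233/12
→ (233, 12).  Check: 233²=54289, 377·12²=54288, difference 1.

233 12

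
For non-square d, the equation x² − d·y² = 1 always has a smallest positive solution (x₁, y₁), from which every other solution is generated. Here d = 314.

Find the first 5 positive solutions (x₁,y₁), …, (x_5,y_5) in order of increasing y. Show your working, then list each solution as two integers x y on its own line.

d=314: √d = [17; 1,2,1,1,2,1,34] (ℓ=7, odd), read p_13/q_13
a_0=17:  p_0=17·1+0=17,  q_0=17·0+1=1
…
a_3=1:  p_3=1·53+18=71,  q_3=1·3+1=4
…
a_5=2:  p_5=2·124+71=319,  q_5=2·7+4=18
a_6=1:  p_6=1·319+124=443,  q_6=1·18+7=25
…
a_10=1:  p_10=1·47029+15824=62853,  q_10=1·2654+893=3547
…
a_12=2:  p_12=2·109882+62853=282617,  q_12=2·6201+3547=15949
a_13=1:  p_13=1·282617+109882=392499,  q_13=1·15949+6201=22150
(x₁, y₁) = (392499, 22150);  392499² − 314·22150² = 1 ✓
(392499+22150√314)^2 = 308110930001 + 17387705700√314
(392499+22150√314)^3 = 241866463828532499 + 13649314199066450√314
(392499+22150√314)^4 = 189864690372162243720001 + 10714684347621377411400√314
(392499+22150√314)^5 = 149043402212524750531884812499 + 8411005783500436710995110750√314

392499 22150
308110930001 17387705700
241866463828532499 13649314199066450
189864690372162243720001 10714684347621377411400
149043402212524750531884812499 8411005783500436710995110750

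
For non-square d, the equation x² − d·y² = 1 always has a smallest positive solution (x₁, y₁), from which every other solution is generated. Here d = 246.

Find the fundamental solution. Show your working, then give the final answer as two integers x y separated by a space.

88805 5662

[15; 1,2,5,1,14,1,5,2,1,30] for √246; ℓ=10 ⇒ convergent index 9
step 0: (15, 1)  from 15·(1,0) + (0,1)
…
step 3: (251, 16)  from 5·(47,3) + (16,1)
step 4: (298, 19)  from 1·(251,16) + (47,3)
step 5: (4423, 282)  from 14·(298,19) + (251,16)
step 6: (4721, 301)  from 1·(4423,282) + (298,19)
step 7: (28028, 1787)  from 5·(4721,301) + (4423,282)
step 8: (60777, 3875)  from 2·(28028,1787) + (4721,301)
step 9: (88805, 5662)  from 1·(60777,3875) + (28028,1787)
(x₁, y₁) = (88805, 5662);  88805² − 246·5662² = 1 ✓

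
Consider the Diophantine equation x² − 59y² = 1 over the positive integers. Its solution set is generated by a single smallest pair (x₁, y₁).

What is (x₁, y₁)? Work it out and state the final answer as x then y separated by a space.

530 69

√59 = [7; 1,2,7,2,1,14, …], period ℓ=6 (even) → k=5
k=0  a_k=7  p_k/q_k = 7/1
…
k=4  a_k=2  p_k/q_k = 361/47
k=5  a_k=1  p_k/q_k = 530/69
fundamental: x₁=530, y₁=69  (since 280900 − 59·4761 = 1)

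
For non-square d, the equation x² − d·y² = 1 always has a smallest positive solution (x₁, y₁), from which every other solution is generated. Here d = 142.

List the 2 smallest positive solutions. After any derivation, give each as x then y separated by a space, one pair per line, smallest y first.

d=142: √d = [11; 1,10,1,22] (ℓ=4, even), read p_3/q_3
a_0=11:  p_0=11·1+0=11,  q_0=11·0+1=1
…
a_2=10:  p_2=10·12+11=131,  q_2=10·1+1=11
a_3=1:  p_3=1·131+12=143,  q_3=1·11+1=12
(x₁, y₁) = (143, 12);  143² − 142·12² = 1 ✓
(143+12√142)^2 = 40897 + 3432√142

143 12
40897 3432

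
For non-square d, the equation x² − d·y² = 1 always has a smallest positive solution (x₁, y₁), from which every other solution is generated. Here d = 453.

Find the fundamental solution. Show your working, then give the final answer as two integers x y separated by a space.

d=453: √d = [21; 3,1,1,10,14,10,1,1,3,42] (ℓ=10, even), read p_9/q_9
i=0: a=21 ⇒ p=21, q=1
…
i=7: a=1 ⇒ p=245764, q=11547
i=8: a=1 ⇒ p=469329, q=22051
i=9: a=3 ⇒ p=1653751, q=77700
(x₁, y₁) = (1653751, 77700);  1653751² − 453·77700² = 1 ✓

1653751 77700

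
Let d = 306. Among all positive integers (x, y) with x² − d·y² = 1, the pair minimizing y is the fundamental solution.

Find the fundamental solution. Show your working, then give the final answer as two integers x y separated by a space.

35 2

√306 → a₀=17, period (2,34); ℓ=2 even so k=1
step 0: (17, 1)  from 17·(1,0) + (0,1)
step 1: (35, 2)  from 2·(17,1) + (1,0)
→ (35, 2).  Check: 35²=1225, 306·2²=1224, difference 1.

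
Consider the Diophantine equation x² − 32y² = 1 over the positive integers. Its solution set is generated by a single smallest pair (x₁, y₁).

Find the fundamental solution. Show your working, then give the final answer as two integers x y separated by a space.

√32 = [5; 1,1,1,10, …], period ℓ=4 (even) → k=3
step 0: (5, 1)  from 5·(1,0) + (0,1)
…
step 2: (11, 2)  from 1·(6,1) + (5,1)
step 3: (17, 3)  from 1·(11,2) + (6,1)
fundamental: x₁=17, y₁=3  (since 289 − 32·9 = 1)

17 3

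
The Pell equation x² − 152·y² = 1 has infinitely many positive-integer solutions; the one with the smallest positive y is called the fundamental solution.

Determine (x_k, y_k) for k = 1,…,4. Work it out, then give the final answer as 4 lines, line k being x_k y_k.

[12; 3,24] for √152; ℓ=2 ⇒ convergent index 1
step 0: (12, 1)  from 12·(1,0) + (0,1)
step 1: (37, 3)  from 3·(12,1) + (1,0)
(x₁, y₁) = (37, 3);  37² − 152·3² = 1 ✓
(37+3√152)^2 = 2737 + 222√152
(37+3√152)^3 = 202501 + 16425√152
(37+3√152)^4 = 14982337 + 1215228√152

37 3
2737 222
202501 16425
14982337 1215228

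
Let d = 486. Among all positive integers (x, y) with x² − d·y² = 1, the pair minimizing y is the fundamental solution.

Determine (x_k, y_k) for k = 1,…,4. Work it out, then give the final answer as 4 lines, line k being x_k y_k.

√486 → a₀=22, period (22,44); ℓ=2 even so k=1
k=0  a_k=22  p_k/q_k = 22/1
k=1  a_k=22  p_k/q_k = 485/22
fundamental: x₁=485, y₁=22  (since 235225 − 486·484 = 1)
k=2:  x_2 = 485·485+486·22·22 = 470449,  y_2 = 485·22+22·485 = 21340
k=3:  x_3 = 485·470449+486·22·21340 = 456335045,  y_3 = 485·21340+22·470449 = 20699778
k=4:  x_4 = 485·456335045+486·22·20699778 = 442644523201,  y_4 = 485·20699778+22·456335045 = 20078763320

485 22
470449 21340
456335045 20699778
442644523201 20078763320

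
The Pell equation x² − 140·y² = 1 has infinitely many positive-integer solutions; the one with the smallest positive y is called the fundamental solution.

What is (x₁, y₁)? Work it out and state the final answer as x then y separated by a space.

71 6

[11; 1,4,1,22] for √140; ℓ=4 ⇒ convergent index 3
a_0=11:  p_0=11·1+0=11,  q_0=11·0+1=1
…
a_2=4:  p_2=4·12+11=59,  q_2=4·1+1=5
a_3=1:  p_3=1·59+12=71,  q_3=1·5+1=6
fundamental: x₁=71, y₁=6  (since 5041 − 140·36 = 1)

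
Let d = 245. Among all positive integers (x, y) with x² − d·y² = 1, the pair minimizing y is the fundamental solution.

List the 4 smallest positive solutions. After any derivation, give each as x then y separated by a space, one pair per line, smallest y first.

√245 → a₀=15, period (1,1,1,7,6,7,1,1,1,30); ℓ=10 even so k=9
a_0=15:  p_0=15·1+0=15,  q_0=15·0+1=1
a_1=1:  p_1=1·15+1=16,  q_1=1·1+0=1
a_2=1:  p_2=1·16+15=31,  q_2=1·1+1=2
…
a_4=7:  p_4=7·47+31=360,  q_4=7·3+2=23
a_5=6:  p_5=6·360+47=2207,  q_5=6·23+3=141
a_6=7:  p_6=7·2207+360=15809,  q_6=7·141+23=1010
a_7=1:  p_7=1·15809+2207=18016,  q_7=1·1010+141=1151
a_8=1:  p_8=1·18016+15809=33825,  q_8=1·1151+1010=2161
a_9=1:  p_9=1·33825+18016=51841,  q_9=1·2161+1151=3312
→ (51841, 3312).  Check: 51841²=2687489281, 245·3312²=2687489280, difference 1.
n=2: (51841,3312)∘(51841,3312) = (51841·51841+245·3312·3312, 51841·3312+3312·51841) = (5374978561,343394784)
n=3: (5374978561,343394784)∘(51841,3312) = (51841·5374978561+245·3312·343394784, 51841·343394784+3312·5374978561) = (557288527109761,35603857991376)
n=4: (557288527109761,35603857991376)∘(51841,3312) = (51841·557288527109761+245·3312·35603857991376, 51841·35603857991376+3312·557288527109761) = (57780789062419261441,3691479203918451648)

51841 3312
5374978561 343394784
557288527109761 35603857991376
57780789062419261441 3691479203918451648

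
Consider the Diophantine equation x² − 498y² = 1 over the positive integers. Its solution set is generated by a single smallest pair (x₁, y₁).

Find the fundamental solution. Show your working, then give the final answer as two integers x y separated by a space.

179777 8056

√498 → a₀=22, period (3,6,22,6,3,44); ℓ=6 even so k=5
i=0: a=22 ⇒ p=22, q=1
i=1: a=3 ⇒ p=67, q=3
i=2: a=6 ⇒ p=424, q=19
i=3: a=22 ⇒ p=9395, q=421
i=4: a=6 ⇒ p=56794, q=2545
i=5: a=3 ⇒ p=179777, q=8056
→ (179777, 8056).  Check: 179777²=32319769729, 498·8056²=32319769728, difference 1.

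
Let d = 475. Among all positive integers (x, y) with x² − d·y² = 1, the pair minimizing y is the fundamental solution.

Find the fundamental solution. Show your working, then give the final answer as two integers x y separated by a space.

57799 2652

[21; 1,3,1,6,2,6,1,3,1,42] for √475; ℓ=10 ⇒ convergent index 9
k=0  a_k=21  p_k/q_k = 21/1
k=1  a_k=1  p_k/q_k = 22/1
k=2  a_k=3  p_k/q_k = 87/4
k=3  a_k=1  p_k/q_k = 109/5
k=4  a_k=6  p_k/q_k = 741/34
k=5  a_k=2  p_k/q_k = 1591/73
k=6  a_k=6  p_k/q_k = 10287/472
k=7  a_k=1  p_k/q_k = 11878/545
k=8  a_k=3  p_k/q_k = 45921/2107
k=9  a_k=1  p_k/q_k = 57799/2652
→ (57799, 2652).  Check: 57799²=3340724401, 475·2652²=3340724400, difference 1.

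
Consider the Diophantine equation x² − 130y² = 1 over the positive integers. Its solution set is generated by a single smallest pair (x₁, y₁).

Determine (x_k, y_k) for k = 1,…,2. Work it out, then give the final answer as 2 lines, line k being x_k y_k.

[11; 2,2,22] for √130; ℓ=3 ⇒ convergent index 5
step 0: (11, 1)  from 11·(1,0) + (0,1)
step 1: (23, 2)  from 2·(11,1) + (1,0)
step 2: (57, 5)  from 2·(23,2) + (11,1)
…
step 4: (2611, 229)  from 2·(1277,112) + (57,5)
step 5: (6499, 570)  from 2·(2611,229) + (1277,112)
→ (6499, 570).  Check: 6499²=42237001, 130·570²=42237000, difference 1.
k=2:  x_2 = 6499·6499+130·570·570 = 84474001,  y_2 = 6499·570+570·6499 = 7408860

6499 570
84474001 7408860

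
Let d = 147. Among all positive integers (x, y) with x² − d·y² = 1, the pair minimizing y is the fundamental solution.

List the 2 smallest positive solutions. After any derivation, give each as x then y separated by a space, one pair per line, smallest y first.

[12; 8,24] for √147; ℓ=2 ⇒ convergent index 1
step 0: (12, 1)  from 12·(1,0) + (0,1)
step 1: (97, 8)  from 8·(12,1) + (1,0)
(x₁, y₁) = (97, 8);  97² − 147·8² = 1 ✓
n=2: (97,8)∘(97,8) = (97·97+147·8·8, 97·8+8·97) = (18817,1552)

97 8
18817 1552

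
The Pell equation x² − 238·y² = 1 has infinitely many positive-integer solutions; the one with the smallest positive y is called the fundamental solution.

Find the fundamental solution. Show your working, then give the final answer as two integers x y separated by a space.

11663 756

d=238: √d = [15; 2,2,1,14,1,2,2,30] (ℓ=8, even), read p_7/q_7
k=0  a_k=15  p_k/q_k = 15/1
…
k=4  a_k=14  p_k/q_k = 1589/103
…
k=6  a_k=2  p_k/q_k = 4983/323
k=7  a_k=2  p_k/q_k = 11663/756
→ (11663, 756).  Check: 11663²=136025569, 238·756²=136025568, difference 1.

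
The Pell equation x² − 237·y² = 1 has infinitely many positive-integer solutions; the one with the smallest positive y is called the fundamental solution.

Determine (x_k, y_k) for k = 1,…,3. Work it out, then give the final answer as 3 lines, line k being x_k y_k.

228151 14820
104105757601 6762395640
47503665404623351 3085694655308460

d=237: √d = [15; 2,1,1,7,10,7,1,1,2,30] (ℓ=10, even), read p_9/q_9
i=0: a=15 ⇒ p=15, q=1
…
i=3: a=1 ⇒ p=77, q=5
i=4: a=7 ⇒ p=585, q=38
i=5: a=10 ⇒ p=5927, q=385
i=6: a=7 ⇒ p=42074, q=2733
…
i=8: a=1 ⇒ p=90075, q=5851
i=9: a=2 ⇒ p=228151, q=14820
fundamental: x₁=228151, y₁=14820  (since 52052878801 − 237·219632400 = 1)
n=2: (228151,14820)∘(228151,14820) = (228151·228151+237·14820·14820, 228151·14820+14820·228151) = (104105757601,6762395640)
n=3: (104105757601,6762395640)∘(228151,14820) = (228151·104105757601+237·14820·6762395640, 228151·6762395640+14820·104105757601) = (47503665404623351,3085694655308460)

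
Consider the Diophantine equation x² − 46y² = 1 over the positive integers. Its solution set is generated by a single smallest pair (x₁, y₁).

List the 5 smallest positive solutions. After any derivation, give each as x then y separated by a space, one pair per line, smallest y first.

24335 3588
1184384449 174627960
57643991108495 8499142809612
2805533046066067201 413653280369188080
136545293294391499564175 20132505147069241043988

√46 → a₀=6, period (1,3,1,1,2,6,2,1,1,3,1,12); ℓ=12 even so k=11
a_0=6:  p_0=6·1+0=6,  q_0=6·0+1=1
a_1=1:  p_1=1·6+1=7,  q_1=1·1+0=1
a_2=3:  p_2=3·7+6=27,  q_2=3·1+1=4
a_3=1:  p_3=1·27+7=34,  q_3=1·4+1=5
a_4=1:  p_4=1·34+27=61,  q_4=1·5+4=9
…
a_7=2:  p_7=2·997+156=2150,  q_7=2·147+23=317
a_8=1:  p_8=1·2150+997=3147,  q_8=1·317+147=464
a_9=1:  p_9=1·3147+2150=5297,  q_9=1·464+317=781
a_10=3:  p_10=3·5297+3147=19038,  q_10=3·781+464=2807
a_11=1:  p_11=1·19038+5297=24335,  q_11=1·2807+781=3588
fundamental: x₁=24335, y₁=3588  (since 592192225 − 46·12873744 = 1)
k=2:  x_2 = 24335·24335+46·3588·3588 = 1184384449,  y_2 = 24335·3588+3588·24335 = 174627960
k=3:  x_3 = 24335·1184384449+46·3588·174627960 = 57643991108495,  y_3 = 24335·174627960+3588·1184384449 = 8499142809612
k=4:  x_4 = 24335·57643991108495+46·3588·8499142809612 = 2805533046066067201,  y_4 = 24335·8499142809612+3588·57643991108495 = 413653280369188080
k=5:  x_5 = 24335·2805533046066067201+46·3588·413653280369188080 = 136545293294391499564175,  y_5 = 24335·413653280369188080+3588·2805533046066067201 = 20132505147069241043988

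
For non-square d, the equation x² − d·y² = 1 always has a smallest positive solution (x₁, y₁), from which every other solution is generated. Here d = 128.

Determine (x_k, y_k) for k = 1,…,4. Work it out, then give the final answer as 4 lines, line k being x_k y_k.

577 51
665857 58854
768398401 67917465
886731088897 78376695756

[11; 3,5,3,22] for √128; ℓ=4 ⇒ convergent index 3
k=0  a_k=11  p_k/q_k = 11/1
k=1  a_k=3  p_k/q_k = 34/3
k=2  a_k=5  p_k/q_k = 181/16
k=3  a_k=3  p_k/q_k = 577/51
fundamental: x₁=577, y₁=51  (since 332929 − 128·2601 = 1)
k=2:  x_2 = 577·577+128·51·51 = 665857,  y_2 = 577·51+51·577 = 58854
k=3:  x_3 = 577·665857+128·51·58854 = 768398401,  y_3 = 577·58854+51·665857 = 67917465
k=4:  x_4 = 577·768398401+128·51·67917465 = 886731088897,  y_4 = 577·67917465+51·768398401 = 78376695756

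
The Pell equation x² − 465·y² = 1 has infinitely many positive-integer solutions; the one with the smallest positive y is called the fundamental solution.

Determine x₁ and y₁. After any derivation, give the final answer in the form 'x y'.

15871 736

[21; 1,1,3,2,2,2,3,1,1,42] for √465; ℓ=10 ⇒ convergent index 9
step 0: (21, 1)  from 21·(1,0) + (0,1)
…
step 2: (43, 2)  from 1·(22,1) + (21,1)
…
step 4: (345, 16)  from 2·(151,7) + (43,2)
step 5: (841, 39)  from 2·(345,16) + (151,7)
…
step 7: (6922, 321)  from 3·(2027,94) + (841,39)
step 8: (8949, 415)  from 1·(6922,321) + (2027,94)
step 9: (15871, 736)  from 1·(8949,415) + (6922,321)
fundamental: x₁=15871, y₁=736  (since 251888641 − 465·541696 = 1)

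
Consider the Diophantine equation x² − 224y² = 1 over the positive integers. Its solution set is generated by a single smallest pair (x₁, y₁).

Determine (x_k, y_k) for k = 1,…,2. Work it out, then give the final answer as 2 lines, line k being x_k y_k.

15 1
449 30

√224 = [14; 1,28, …], period ℓ=2 (even) → k=1
i=0: a=14 ⇒ p=14, q=1
i=1: a=1 ⇒ p=15, q=1
(x₁, y₁) = (15, 1);  15² − 224·1² = 1 ✓
k=2:  x_2 = 15·15+224·1·1 = 449,  y_2 = 15·1+1·15 = 30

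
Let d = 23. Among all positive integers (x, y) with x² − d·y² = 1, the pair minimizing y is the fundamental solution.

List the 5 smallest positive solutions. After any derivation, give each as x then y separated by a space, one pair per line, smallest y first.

24 5
1151 240
55224 11515
2649601 552480
127125624 26507525

d=23: √d = [4; 1,3,1,8] (ℓ=4, even), read p_3/q_3
k=0  a_k=4  p_k/q_k = 4/1
k=1  a_k=1  p_k/q_k = 5/1
k=2  a_k=3  p_k/q_k = 19/4
k=3  a_k=1  p_k/q_k = 24/5
fundamental: x₁=24, y₁=5  (since 576 − 23·25 = 1)
(x_2, y_2) = (24·24 + 23·5·5, 24·5 + 5·24) = (1151, 240)
(x_3, y_3) = (24·1151 + 23·5·240, 24·240 + 5·1151) = (55224, 11515)
(x_4, y_4) = (24·55224 + 23·5·11515, 24·11515 + 5·55224) = (2649601, 552480)
(x_5, y_5) = (24·2649601 + 23·5·552480, 24·552480 + 5·2649601) = (127125624, 26507525)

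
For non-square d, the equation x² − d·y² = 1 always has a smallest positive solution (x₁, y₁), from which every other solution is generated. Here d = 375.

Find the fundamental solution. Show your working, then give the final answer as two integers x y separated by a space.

[19; 2,1,2,1,5,1,2,1,2,38] for √375; ℓ=10 ⇒ convergent index 9
i=0: a=19 ⇒ p=19, q=1
i=1: a=2 ⇒ p=39, q=2
i=2: a=1 ⇒ p=58, q=3
i=3: a=2 ⇒ p=155, q=8
i=4: a=1 ⇒ p=213, q=11
i=5: a=5 ⇒ p=1220, q=63
i=6: a=1 ⇒ p=1433, q=74
i=7: a=2 ⇒ p=4086, q=211
i=8: a=1 ⇒ p=5519, q=285
i=9: a=2 ⇒ p=15124, q=781
(x₁, y₁) = (15124, 781);  15124² − 375·781² = 1 ✓

15124 781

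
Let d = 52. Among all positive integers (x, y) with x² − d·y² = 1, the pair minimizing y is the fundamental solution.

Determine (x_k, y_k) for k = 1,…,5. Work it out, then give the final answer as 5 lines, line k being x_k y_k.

d=52: √d = [7; 4,1,2,1,4,14] (ℓ=6, even), read p_5/q_5
step 0: (7, 1)  from 7·(1,0) + (0,1)
step 1: (29, 4)  from 4·(7,1) + (1,0)
…
step 3: (101, 14)  from 2·(36,5) + (29,4)
step 4: (137, 19)  from 1·(101,14) + (36,5)
step 5: (649, 90)  from 4·(137,19) + (101,14)
(x₁, y₁) = (649, 90);  649² − 52·90² = 1 ✓
(649+90√52)^2 = 842401 + 116820√52
(649+90√52)^3 = 1093435849 + 151632270√52
(649+90√52)^4 = 1419278889601 + 196818569640√52
(649+90√52)^5 = 1842222905266249 + 255470351760450√52

649 90
842401 116820
1093435849 151632270
1419278889601 196818569640
1842222905266249 255470351760450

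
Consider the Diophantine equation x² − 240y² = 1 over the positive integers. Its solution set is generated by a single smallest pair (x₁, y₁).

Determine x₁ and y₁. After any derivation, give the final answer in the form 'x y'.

[15; 2,30] for √240; ℓ=2 ⇒ convergent index 1
k=0  a_k=15  p_k/q_k = 15/1
k=1  a_k=2  p_k/q_k = 31/2
fundamental: x₁=31, y₁=2  (since 961 − 240·4 = 1)

31 2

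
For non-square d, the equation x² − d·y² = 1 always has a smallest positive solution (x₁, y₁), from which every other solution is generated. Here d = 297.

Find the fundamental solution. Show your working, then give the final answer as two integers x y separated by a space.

48599 2820

d=297: √d = [17; 4,3,1,1,2,1,1,3,4,34] (ℓ=10, even), read p_9/q_9
a_0=17:  p_0=17·1+0=17,  q_0=17·0+1=1
…
a_5=2:  p_5=2·517+293=1327,  q_5=2·30+17=77
a_6=1:  p_6=1·1327+517=1844,  q_6=1·77+30=107
…
a_8=3:  p_8=3·3171+1844=11357,  q_8=3·184+107=659
a_9=4:  p_9=4·11357+3171=48599,  q_9=4·659+184=2820
(x₁, y₁) = (48599, 2820);  48599² − 297·2820² = 1 ✓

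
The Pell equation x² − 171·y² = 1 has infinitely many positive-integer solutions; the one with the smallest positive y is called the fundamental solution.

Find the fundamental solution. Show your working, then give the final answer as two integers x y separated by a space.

170 13

√171 = [13; 13,26, …], period ℓ=2 (even) → k=1
a_0=13:  p_0=13·1+0=13,  q_0=13·0+1=1
a_1=13:  p_1=13·13+1=170,  q_1=13·1+0=13
→ (170, 13).  Check: 170²=28900, 171·13²=28899, difference 1.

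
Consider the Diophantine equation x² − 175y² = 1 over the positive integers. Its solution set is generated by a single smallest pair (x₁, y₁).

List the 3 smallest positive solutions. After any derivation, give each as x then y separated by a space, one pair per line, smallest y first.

2024 153
8193151 619344
33165873224 2507104359

√175 = [13; 4,2,1,2,4,26, …], period ℓ=6 (even) → k=5
a_0=13:  p_0=13·1+0=13,  q_0=13·0+1=1
a_1=4:  p_1=4·13+1=53,  q_1=4·1+0=4
a_2=2:  p_2=2·53+13=119,  q_2=2·4+1=9
a_3=1:  p_3=1·119+53=172,  q_3=1·9+4=13
a_4=2:  p_4=2·172+119=463,  q_4=2·13+9=35
a_5=4:  p_5=4·463+172=2024,  q_5=4·35+13=153
(x₁, y₁) = (2024, 153);  2024² − 175·153² = 1 ✓
n=2: (2024,153)∘(2024,153) = (2024·2024+175·153·153, 2024·153+153·2024) = (8193151,619344)
n=3: (8193151,619344)∘(2024,153) = (2024·8193151+175·153·619344, 2024·619344+153·8193151) = (33165873224,2507104359)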